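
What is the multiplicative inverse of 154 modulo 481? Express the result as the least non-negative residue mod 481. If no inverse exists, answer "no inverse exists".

253

Run Euclid on (481, 154):
481 = 3·154 + 19
154 = 8·19 + 2
19 = 9·2 + 1
2 = 2·1 + 0
Since gcd(154, 481) = 1, back-substitute to write 1 as a combination:
1 = 19 − 9·2
1 = −9·154 + 73·19
1 = 73·481 − 228·154
So 154·(-228) ≡ 1 (mod 481), and -228 ≡ 253 (mod 481).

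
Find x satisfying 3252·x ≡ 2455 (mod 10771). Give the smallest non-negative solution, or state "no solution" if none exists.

3813

First find gcd(3252, 10771):
10771 = 3·3252 + 1015
3252 = 3·1015 + 207
1015 = 4·207 + 187
207 = 1·187 + 20
187 = 9·20 + 7
20 = 2·7 + 6
7 = 1·6 + 1
6 = 6·1 + 0
gcd = 1, so a unique solution mod 10771 exists.
Back-substitute for the Bézout coefficients:
1 = 7 − 6
1 = −20 + 3·7
1 = 3·187 − 28·20
1 = −28·207 + 31·187
1 = 31·1015 − 152·207
1 = −152·3252 + 487·1015
1 = 487·10771 − 1613·3252
So 3252·(-1613) ≡ 1 (mod 10771), giving 3252⁻¹ ≡ 9158.
x ≡ 3252⁻¹·2455 ≡ 9158·2455 ≡ 3813 (mod 10771).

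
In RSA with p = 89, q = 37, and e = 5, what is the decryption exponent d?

φ(n) = (p−1)(q−1) = 88·36 = 3168.
Need d with 5·d ≡ 1 (mod 3168). Apply the extended Euclidean algorithm:
3168 = 633×5 + 3
5 = 1×3 + 2
3 = 1×2 + 1
2 = 2×1 + 0
Back-substitute:
1 = 3 − 2
1 = −5 + 2·3
1 = 2·3168 − 1267·5
So 5·(-1267) ≡ 1 (mod 3168), hence d ≡ -1267 ≡ 1901 (mod 3168).

1901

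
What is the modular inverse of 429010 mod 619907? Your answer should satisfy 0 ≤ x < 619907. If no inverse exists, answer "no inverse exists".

145143

Extended Euclidean algorithm:
619907 = 1·429010 + 190897
429010 = 2·190897 + 47216
190897 = 4·47216 + 2033
47216 = 23·2033 + 457
2033 = 4·457 + 205
457 = 2·205 + 47
205 = 4·47 + 17
47 = 2·17 + 13
17 = 1·13 + 4
13 = 3·4 + 1
4 = 4·1 + 0
Since gcd(429010, 619907) = 1, back-substitute to write 1 as a combination:
1 = 13 − 3·4
1 = −3·17 + 4·13
1 = 4·47 − 11·17
1 = −11·205 + 48·47
1 = 48·457 − 107·205
1 = −107·2033 + 476·457
1 = 476·47216 − 11055·2033
1 = −11055·190897 + 44696·47216
1 = 44696·429010 − 100447·190897
1 = −100447·619907 + 145143·429010
So 429010·145143 ≡ 1 (mod 619907).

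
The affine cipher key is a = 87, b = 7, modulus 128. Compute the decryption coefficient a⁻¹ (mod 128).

103

gcd(128, 87) by repeated division:
128 = 1·87 + 41
87 = 2·41 + 5
41 = 8·5 + 1
5 = 5·1 + 0
Since gcd(87, 128) = 1, back-substitute to write 1 as a combination:
1 = 41 − 8·5
1 = −8·87 + 17·41
1 = 17·128 − 25·87
Thus 87·(-25) ≡ 1 (mod 128); reducing, -25 mod 128 = 103.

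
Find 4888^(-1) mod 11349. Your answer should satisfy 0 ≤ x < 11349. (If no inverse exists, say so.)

Euclidean algorithm on 11349, 4888:
11349 = 2×4888 + 1573
4888 = 3×1573 + 169
1573 = 9×169 + 52
169 = 3×52 + 13
52 = 4×13 + 0
Since gcd = 13 > 1, 4888 is not a unit mod 11349.

no inverse exists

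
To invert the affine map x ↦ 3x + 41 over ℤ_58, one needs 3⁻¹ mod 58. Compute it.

39

Extended Euclidean algorithm:
58 = 19*3 + 1
3 = 3*1 + 0
The gcd is 1. Working backward:
1 = 58 − 19·3
Hence 3⁻¹ ≡ -19 ≡ 39 (mod 58).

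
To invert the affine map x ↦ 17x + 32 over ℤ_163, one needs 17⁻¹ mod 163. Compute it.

48

Extended Euclidean algorithm:
163 = 9·17 + 10
17 = 1·10 + 7
10 = 1·7 + 3
7 = 2·3 + 1
3 = 3·1 + 0
The gcd is 1. Working backward:
1 = 7 − 2·3
1 = −2·10 + 3·7
1 = 3·17 − 5·10
1 = −5·163 + 48·17
So 17·48 ≡ 1 (mod 163).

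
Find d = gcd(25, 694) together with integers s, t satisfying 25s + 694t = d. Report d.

Repeated division:
694 = 27*25 + 19
25 = 1*19 + 6
19 = 3*6 + 1
6 = 6*1 + 0
gcd(25, 694) = 1.
Working backward:
1 = 19 − 3·6
1 = −3·25 + 4·19
1 = 4·694 − 111·25
So 1 = (4)·694 + (-111)·25.

1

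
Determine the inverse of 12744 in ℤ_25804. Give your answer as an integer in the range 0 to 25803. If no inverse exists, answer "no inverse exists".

no inverse exists

Compute gcd(12744, 25804):
25804 = 2*12744 + 316
12744 = 40*316 + 104
316 = 3*104 + 4
104 = 26*4 + 0
gcd(12744, 25804) = 4 ≠ 1, so 12744 has no multiplicative inverse modulo 25804.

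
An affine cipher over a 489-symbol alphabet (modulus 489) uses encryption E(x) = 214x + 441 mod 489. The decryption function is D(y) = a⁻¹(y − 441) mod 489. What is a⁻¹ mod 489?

16

Apply the Euclidean algorithm to 489 and 214:
489 = 2×214 + 61
214 = 3×61 + 31
61 = 1×31 + 30
31 = 1×30 + 1
30 = 30×1 + 0
gcd = 1, so the inverse exists. Back-substitute:
1 = 31 − 30
1 = −61 + 2·31
1 = 2·214 − 7·61
1 = −7·489 + 16·214
So 214·16 ≡ 1 (mod 489).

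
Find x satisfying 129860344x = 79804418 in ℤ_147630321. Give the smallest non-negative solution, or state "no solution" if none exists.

126742028

First find gcd(129860344, 147630321):
147630321 = 1·129860344 + 17769977
129860344 = 7·17769977 + 5470505
17769977 = 3·5470505 + 1358462
5470505 = 4·1358462 + 36657
1358462 = 37·36657 + 2153
36657 = 17·2153 + 56
2153 = 38·56 + 25
56 = 2·25 + 6
25 = 4·6 + 1
6 = 6·1 + 0
gcd = 1, so a unique solution mod 147630321 exists.
Back-substitute for the Bézout coefficients:
1 = 25 − 4·6
1 = −4·56 + 9·25
1 = 9·2153 − 346·56
1 = −346·36657 + 5891·2153
1 = 5891·1358462 − 218313·36657
1 = −218313·5470505 + 879143·1358462
1 = 879143·17769977 − 2855742·5470505
1 = −2855742·129860344 + 20869337·17769977
1 = 20869337·147630321 − 23725079·129860344
So 129860344·(-23725079) ≡ 1 (mod 147630321), giving 129860344⁻¹ ≡ 123905242.
x ≡ 129860344⁻¹·79804418 ≡ 123905242·79804418 ≡ 126742028 (mod 147630321).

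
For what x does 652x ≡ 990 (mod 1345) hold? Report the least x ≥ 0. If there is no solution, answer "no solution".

First find gcd(652, 1345):
1345 = 2×652 + 41
652 = 15×41 + 37
41 = 1×37 + 4
37 = 9×4 + 1
4 = 4×1 + 0
gcd = 1, so a unique solution mod 1345 exists.
Back-substitute for the Bézout coefficients:
1 = 37 − 9·4
1 = −9·41 + 10·37
1 = 10·652 − 159·41
1 = −159·1345 + 328·652
So 652·(328) ≡ 1 (mod 1345), giving 652⁻¹ ≡ 328.
x ≡ 652⁻¹·990 ≡ 328·990 ≡ 575 (mod 1345).

575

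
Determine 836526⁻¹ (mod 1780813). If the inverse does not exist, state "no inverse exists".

Extended Euclidean algorithm:
1780813 = 2·836526 + 107761
836526 = 7·107761 + 82199
107761 = 1·82199 + 25562
82199 = 3·25562 + 5513
25562 = 4·5513 + 3510
5513 = 1·3510 + 2003
3510 = 1·2003 + 1507
2003 = 1·1507 + 496
1507 = 3·496 + 19
496 = 26·19 + 2
19 = 9·2 + 1
2 = 2·1 + 0
Since gcd(836526, 1780813) = 1, back-substitute to write 1 as a combination:
1 = 19 − 9·2
1 = −9·496 + 235·19
1 = 235·1507 − 714·496
1 = −714·2003 + 949·1507
1 = 949·3510 − 1663·2003
1 = −1663·5513 + 2612·3510
1 = 2612·25562 − 12111·5513
1 = −12111·82199 + 38945·25562
1 = 38945·107761 − 51056·82199
1 = −51056·836526 + 396337·107761
1 = 396337·1780813 − 843730·836526
So 836526·(-843730) ≡ 1 (mod 1780813), and -843730 ≡ 937083 (mod 1780813).

937083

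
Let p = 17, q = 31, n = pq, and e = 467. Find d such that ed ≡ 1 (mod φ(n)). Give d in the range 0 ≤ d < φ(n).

φ(n) = (p−1)(q−1) = 16·30 = 480.
Need d with 467·d ≡ 1 (mod 480). Apply the extended Euclidean algorithm:
480 = 1*467 + 13
467 = 35*13 + 12
13 = 1*12 + 1
12 = 12*1 + 0
Back-substitute:
1 = 13 − 12
1 = −467 + 36·13
1 = 36·480 − 37·467
So 467·(-37) ≡ 1 (mod 480), hence d ≡ -37 ≡ 443 (mod 480).

443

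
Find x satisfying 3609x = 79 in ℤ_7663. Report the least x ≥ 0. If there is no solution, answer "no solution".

First find gcd(3609, 7663):
7663 = 2*3609 + 445
3609 = 8*445 + 49
445 = 9*49 + 4
49 = 12*4 + 1
4 = 4*1 + 0
gcd = 1, so a unique solution mod 7663 exists.
Back-substitute for the Bézout coefficients:
1 = 49 − 12·4
1 = −12·445 + 109·49
1 = 109·3609 − 884·445
1 = −884·7663 + 1877·3609
So 3609·(1877) ≡ 1 (mod 7663), giving 3609⁻¹ ≡ 1877.
x ≡ 3609⁻¹·79 ≡ 1877·79 ≡ 2686 (mod 7663).

2686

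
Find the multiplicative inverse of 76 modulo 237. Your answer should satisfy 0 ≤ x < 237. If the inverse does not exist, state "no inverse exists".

Extended Euclidean algorithm:
237 = 3×76 + 9
76 = 8×9 + 4
9 = 2×4 + 1
4 = 4×1 + 0
gcd = 1, so the inverse exists. Back-substitute:
1 = 9 − 2·4
1 = −2·76 + 17·9
1 = 17·237 − 53·76
Hence 76⁻¹ ≡ -53 ≡ 184 (mod 237).

184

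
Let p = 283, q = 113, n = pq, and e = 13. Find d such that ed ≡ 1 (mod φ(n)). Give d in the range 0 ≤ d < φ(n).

φ(n) = (p−1)(q−1) = 282·112 = 31584.
Need d with 13·d ≡ 1 (mod 31584). Apply the extended Euclidean algorithm:
31584 = 2429×13 + 7
13 = 1×7 + 6
7 = 1×6 + 1
6 = 6×1 + 0
Back-substitute:
1 = 7 − 6
1 = −13 + 2·7
1 = 2·31584 − 4859·13
So 13·(-4859) ≡ 1 (mod 31584), hence d ≡ -4859 ≡ 26725 (mod 31584).

26725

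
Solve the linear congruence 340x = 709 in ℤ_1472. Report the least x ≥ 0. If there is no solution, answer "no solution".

gcd(340, 1472):
1472 = 4×340 + 112
340 = 3×112 + 4
112 = 28×4 + 0
gcd = 4, but 4 ∤ 709, so the congruence has no solution.

no solution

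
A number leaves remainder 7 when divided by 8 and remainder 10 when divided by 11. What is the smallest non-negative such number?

87

Write x = 7 + 8·k. Then 8·k ≡ 10 − 7 ≡ 3 (mod 11).
Need 8⁻¹ mod 11. Extended Euclid on (11, 8):
11 = 1·8 + 3
8 = 2·3 + 2
3 = 1·2 + 1
2 = 2·1 + 0
Back-substitute:
1 = 3 − 2
1 = −8 + 3·3
1 = 3·11 − 4·8
8⁻¹ ≡ 7 (mod 11), so k ≡ 7·3 ≡ 10 (mod 11).
x = 7 + 8·10 = 87.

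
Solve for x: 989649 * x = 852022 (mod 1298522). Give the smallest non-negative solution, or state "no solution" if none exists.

553538

First find gcd(989649, 1298522):
1298522 = 1·989649 + 308873
989649 = 3·308873 + 63030
308873 = 4·63030 + 56753
63030 = 1·56753 + 6277
56753 = 9·6277 + 260
6277 = 24·260 + 37
260 = 7·37 + 1
37 = 37·1 + 0
gcd = 1, so a unique solution mod 1298522 exists.
Back-substitute for the Bézout coefficients:
1 = 260 − 7·37
1 = −7·6277 + 169·260
1 = 169·56753 − 1528·6277
1 = −1528·63030 + 1697·56753
1 = 1697·308873 − 8316·63030
1 = −8316·989649 + 26645·308873
1 = 26645·1298522 − 34961·989649
So 989649·(-34961) ≡ 1 (mod 1298522), giving 989649⁻¹ ≡ 1263561.
x ≡ 989649⁻¹·852022 ≡ 1263561·852022 ≡ 553538 (mod 1298522).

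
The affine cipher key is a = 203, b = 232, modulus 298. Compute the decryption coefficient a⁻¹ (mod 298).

69

Extended Euclidean algorithm:
298 = 1*203 + 95
203 = 2*95 + 13
95 = 7*13 + 4
13 = 3*4 + 1
4 = 4*1 + 0
The gcd is 1. Working backward:
1 = 13 − 3·4
1 = −3·95 + 22·13
1 = 22·203 − 47·95
1 = −47·298 + 69·203
So 203·69 ≡ 1 (mod 298).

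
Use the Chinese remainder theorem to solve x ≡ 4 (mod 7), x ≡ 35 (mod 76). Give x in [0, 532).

263

Write x = 4 + 7·k. Then 7·k ≡ 35 − 4 ≡ 31 (mod 76).
Need 7⁻¹ mod 76. Extended Euclid on (76, 7):
76 = 10×7 + 6
7 = 1×6 + 1
6 = 6×1 + 0
Back-substitute:
1 = 7 − 6
1 = −76 + 11·7
7⁻¹ ≡ 11 (mod 76), so k ≡ 11·31 ≡ 37 (mod 76).
x = 4 + 7·37 = 263.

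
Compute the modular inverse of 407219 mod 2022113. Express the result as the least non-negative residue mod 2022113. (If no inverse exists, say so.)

Apply the Euclidean algorithm to 2022113 and 407219:
2022113 = 4×407219 + 393237
407219 = 1×393237 + 13982
393237 = 28×13982 + 1741
13982 = 8×1741 + 54
1741 = 32×54 + 13
54 = 4×13 + 2
13 = 6×2 + 1
2 = 2×1 + 0
gcd = 1, so the inverse exists. Back-substitute:
1 = 13 − 6·2
1 = −6·54 + 25·13
1 = 25·1741 − 806·54
1 = −806·13982 + 6473·1741
1 = 6473·393237 − 182050·13982
1 = −182050·407219 + 188523·393237
1 = 188523·2022113 − 936142·407219
Thus 407219·(-936142) ≡ 1 (mod 2022113); reducing, -936142 mod 2022113 = 1085971.

1085971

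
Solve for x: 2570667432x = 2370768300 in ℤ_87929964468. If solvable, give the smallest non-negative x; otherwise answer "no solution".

First find gcd(2570667432, 87929964468):
87929964468 = 34*2570667432 + 527271780
2570667432 = 4*527271780 + 461580312
527271780 = 1*461580312 + 65691468
461580312 = 7*65691468 + 1740036
65691468 = 37*1740036 + 1310136
1740036 = 1*1310136 + 429900
1310136 = 3*429900 + 20436
429900 = 21*20436 + 744
20436 = 27*744 + 348
744 = 2*348 + 48
348 = 7*48 + 12
48 = 4*12 + 0
gcd = 12 and 12 | 2370768300, so solutions exist. Divide through by 12: 214222286x ≡ 197564025 (mod 7327497039).
Now find 214222286⁻¹ mod 7327497039:
7327497039 = 34×214222286 + 43939315
214222286 = 4×43939315 + 38465026
43939315 = 1×38465026 + 5474289
38465026 = 7×5474289 + 145003
5474289 = 37×145003 + 109178
145003 = 1×109178 + 35825
109178 = 3×35825 + 1703
35825 = 21×1703 + 62
1703 = 27×62 + 29
62 = 2×29 + 4
29 = 7×4 + 1
4 = 4×1 + 0
Back-substitute:
1 = 29 − 7·4
1 = −7·62 + 15·29
1 = 15·1703 − 412·62
1 = −412·35825 + 8667·1703
1 = 8667·109178 − 26413·35825
1 = −26413·145003 + 35080·109178
1 = 35080·5474289 − 1324373·145003
1 = −1324373·38465026 + 9305691·5474289
1 = 9305691·43939315 − 10630064·38465026
1 = −10630064·214222286 + 51825947·43939315
1 = 51825947·7327497039 − 1772712262·214222286
So 214222286·(-1772712262) ≡ 1 (mod 7327497039), i.e. 214222286⁻¹ ≡ 5554784777.
Then x ≡ 5554784777·197564025 ≡ 6856321809 (mod 7327497039); the smallest non-negative solution is x = 6856321809.

6856321809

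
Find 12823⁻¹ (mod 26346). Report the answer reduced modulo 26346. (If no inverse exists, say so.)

22093

Extended Euclidean algorithm:
26346 = 2*12823 + 700
12823 = 18*700 + 223
700 = 3*223 + 31
223 = 7*31 + 6
31 = 5*6 + 1
6 = 6*1 + 0
gcd = 1, so the inverse exists. Back-substitute:
1 = 31 − 5·6
1 = −5·223 + 36·31
1 = 36·700 − 113·223
1 = −113·12823 + 2070·700
1 = 2070·26346 − 4253·12823
Thus 12823·(-4253) ≡ 1 (mod 26346); reducing, -4253 mod 26346 = 22093.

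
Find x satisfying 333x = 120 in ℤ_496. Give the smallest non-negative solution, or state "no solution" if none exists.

First find gcd(333, 496):
496 = 1·333 + 163
333 = 2·163 + 7
163 = 23·7 + 2
7 = 3·2 + 1
2 = 2·1 + 0
gcd = 1, so a unique solution mod 496 exists.
Back-substitute for the Bézout coefficients:
1 = 7 − 3·2
1 = −3·163 + 70·7
1 = 70·333 − 143·163
1 = −143·496 + 213·333
So 333·(213) ≡ 1 (mod 496), giving 333⁻¹ ≡ 213.
x ≡ 333⁻¹·120 ≡ 213·120 ≡ 264 (mod 496).

264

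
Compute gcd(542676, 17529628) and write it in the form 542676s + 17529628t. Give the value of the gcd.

Euclidean algorithm:
17529628 = 32·542676 + 163996
542676 = 3·163996 + 50688
163996 = 3·50688 + 11932
50688 = 4·11932 + 2960
11932 = 4·2960 + 92
2960 = 32·92 + 16
92 = 5·16 + 12
16 = 1·12 + 4
12 = 3·4 + 0
gcd(542676, 17529628) = 4.
Express as a combination:
4 = 16 − 12
4 = −92 + 6·16
4 = 6·2960 − 193·92
4 = −193·11932 + 778·2960
4 = 778·50688 − 3305·11932
4 = −3305·163996 + 10693·50688
4 = 10693·542676 − 35384·163996
4 = −35384·17529628 + 1142981·542676
So 4 = (-35384)·17529628 + (1142981)·542676.

4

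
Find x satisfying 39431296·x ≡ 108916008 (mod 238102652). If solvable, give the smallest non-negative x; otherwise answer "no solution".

49865803

First find gcd(39431296, 238102652):
238102652 = 6·39431296 + 1514876
39431296 = 26·1514876 + 44520
1514876 = 34·44520 + 1196
44520 = 37·1196 + 268
1196 = 4·268 + 124
268 = 2·124 + 20
124 = 6·20 + 4
20 = 5·4 + 0
gcd = 4 and 4 | 108916008, so solutions exist. Divide through by 4: 9857824x ≡ 27229002 (mod 59525663).
Now find 9857824⁻¹ mod 59525663:
59525663 = 6*9857824 + 378719
9857824 = 26*378719 + 11130
378719 = 34*11130 + 299
11130 = 37*299 + 67
299 = 4*67 + 31
67 = 2*31 + 5
31 = 6*5 + 1
5 = 5*1 + 0
Back-substitute:
1 = 31 − 6·5
1 = −6·67 + 13·31
1 = 13·299 − 58·67
1 = −58·11130 + 2159·299
1 = 2159·378719 − 73464·11130
1 = −73464·9857824 + 1912223·378719
1 = 1912223·59525663 − 11546802·9857824
So 9857824·(-11546802) ≡ 1 (mod 59525663), i.e. 9857824⁻¹ ≡ 47978861.
Then x ≡ 47978861·27229002 ≡ 49865803 (mod 59525663); the smallest non-negative solution is x = 49865803.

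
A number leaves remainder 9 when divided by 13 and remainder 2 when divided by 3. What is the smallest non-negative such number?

35

Write x = 9 + 13·k. Then 13·k ≡ 2 − 9 ≡ 2 (mod 3).
Need 13⁻¹ mod 3. Extended Euclid on (3, 1):
3 = 3*1 + 0
13⁻¹ ≡ 1 (mod 3), so k ≡ 1·2 ≡ 2 (mod 3).
x = 9 + 13·2 = 35.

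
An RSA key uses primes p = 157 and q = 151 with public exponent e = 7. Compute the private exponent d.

3343

φ(n) = (p−1)(q−1) = 156·150 = 23400.
Need d with 7·d ≡ 1 (mod 23400). Apply the extended Euclidean algorithm:
23400 = 3342*7 + 6
7 = 1*6 + 1
6 = 6*1 + 0
Back-substitute:
1 = 7 − 6
1 = −23400 + 3343·7
So 7·3343 ≡ 1 (mod 23400), hence d = 3343.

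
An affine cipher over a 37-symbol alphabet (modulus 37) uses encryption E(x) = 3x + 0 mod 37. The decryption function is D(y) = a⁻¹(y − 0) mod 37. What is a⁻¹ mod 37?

25

Apply the Euclidean algorithm to 37 and 3:
37 = 12×3 + 1
3 = 3×1 + 0
Since gcd(3, 37) = 1, back-substitute to write 1 as a combination:
1 = 37 − 12·3
So 3·(-12) ≡ 1 (mod 37), and -12 ≡ 25 (mod 37).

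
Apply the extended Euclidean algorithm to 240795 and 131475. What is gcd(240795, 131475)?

15

Euclidean algorithm:
240795 = 1*131475 + 109320
131475 = 1*109320 + 22155
109320 = 4*22155 + 20700
22155 = 1*20700 + 1455
20700 = 14*1455 + 330
1455 = 4*330 + 135
330 = 2*135 + 60
135 = 2*60 + 15
60 = 4*15 + 0
gcd(240795, 131475) = 15.
Working backward:
15 = 135 − 2·60
15 = −2·330 + 5·135
15 = 5·1455 − 22·330
15 = −22·20700 + 313·1455
15 = 313·22155 − 335·20700
15 = −335·109320 + 1653·22155
15 = 1653·131475 − 1988·109320
15 = −1988·240795 + 3641·131475
So 15 = (-1988)·240795 + (3641)·131475.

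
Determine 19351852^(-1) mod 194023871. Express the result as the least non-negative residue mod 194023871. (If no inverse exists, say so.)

Run Euclid on (194023871, 19351852):
194023871 = 10·19351852 + 505351
19351852 = 38·505351 + 148514
505351 = 3·148514 + 59809
148514 = 2·59809 + 28896
59809 = 2·28896 + 2017
28896 = 14·2017 + 658
2017 = 3·658 + 43
658 = 15·43 + 13
43 = 3·13 + 4
13 = 3·4 + 1
4 = 4·1 + 0
The gcd is 1. Working backward:
1 = 13 − 3·4
1 = −3·43 + 10·13
1 = 10·658 − 153·43
1 = −153·2017 + 469·658
1 = 469·28896 − 6719·2017
1 = −6719·59809 + 13907·28896
1 = 13907·148514 − 34533·59809
1 = −34533·505351 + 117506·148514
1 = 117506·19351852 − 4499761·505351
1 = −4499761·194023871 + 45115116·19351852
So 19351852·45115116 ≡ 1 (mod 194023871).

45115116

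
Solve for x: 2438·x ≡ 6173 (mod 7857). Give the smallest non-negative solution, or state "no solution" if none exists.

First find gcd(2438, 7857):
7857 = 3*2438 + 543
2438 = 4*543 + 266
543 = 2*266 + 11
266 = 24*11 + 2
11 = 5*2 + 1
2 = 2*1 + 0
gcd = 1, so a unique solution mod 7857 exists.
Back-substitute for the Bézout coefficients:
1 = 11 − 5·2
1 = −5·266 + 121·11
1 = 121·543 − 247·266
1 = −247·2438 + 1109·543
1 = 1109·7857 − 3574·2438
So 2438·(-3574) ≡ 1 (mod 7857), giving 2438⁻¹ ≡ 4283.
x ≡ 2438⁻¹·6173 ≡ 4283·6173 ≡ 154 (mod 7857).

154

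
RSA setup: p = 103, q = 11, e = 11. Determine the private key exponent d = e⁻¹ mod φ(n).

371

φ(n) = (p−1)(q−1) = 102·10 = 1020.
Need d with 11·d ≡ 1 (mod 1020). Apply the extended Euclidean algorithm:
1020 = 92*11 + 8
11 = 1*8 + 3
8 = 2*3 + 2
3 = 1*2 + 1
2 = 2*1 + 0
Back-substitute:
1 = 3 − 2
1 = −8 + 3·3
1 = 3·11 − 4·8
1 = −4·1020 + 371·11
So 11·371 ≡ 1 (mod 1020), hence d = 371.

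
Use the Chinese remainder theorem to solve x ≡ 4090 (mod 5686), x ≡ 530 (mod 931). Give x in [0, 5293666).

Write x = 4090 + 5686·k. Then 5686·k ≡ 530 − 4090 ≡ 164 (mod 931).
Need 5686⁻¹ mod 931. Extended Euclid on (931, 100):
931 = 9×100 + 31
100 = 3×31 + 7
31 = 4×7 + 3
7 = 2×3 + 1
3 = 3×1 + 0
Back-substitute:
1 = 7 − 2·3
1 = −2·31 + 9·7
1 = 9·100 − 29·31
1 = −29·931 + 270·100
5686⁻¹ ≡ 270 (mod 931), so k ≡ 270·164 ≡ 523 (mod 931).
x = 4090 + 5686·523 = 2977868.

2977868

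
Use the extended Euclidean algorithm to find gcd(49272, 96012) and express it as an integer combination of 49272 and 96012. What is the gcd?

12

Euclidean algorithm:
96012 = 1*49272 + 46740
49272 = 1*46740 + 2532
46740 = 18*2532 + 1164
2532 = 2*1164 + 204
1164 = 5*204 + 144
204 = 1*144 + 60
144 = 2*60 + 24
60 = 2*24 + 12
24 = 2*12 + 0
gcd(49272, 96012) = 12.
Working backward:
12 = 60 − 2·24
12 = −2·144 + 5·60
12 = 5·204 − 7·144
12 = −7·1164 + 40·204
12 = 40·2532 − 87·1164
12 = −87·46740 + 1606·2532
12 = 1606·49272 − 1693·46740
12 = −1693·96012 + 3299·49272
So 12 = (-1693)·96012 + (3299)·49272.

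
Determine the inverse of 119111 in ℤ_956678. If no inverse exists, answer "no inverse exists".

707033

Extended Euclidean algorithm:
956678 = 8×119111 + 3790
119111 = 31×3790 + 1621
3790 = 2×1621 + 548
1621 = 2×548 + 525
548 = 1×525 + 23
525 = 22×23 + 19
23 = 1×19 + 4
19 = 4×4 + 3
4 = 1×3 + 1
3 = 3×1 + 0
Since gcd(119111, 956678) = 1, back-substitute to write 1 as a combination:
1 = 4 − 3
1 = −19 + 5·4
1 = 5·23 − 6·19
1 = −6·525 + 137·23
1 = 137·548 − 143·525
1 = −143·1621 + 423·548
1 = 423·3790 − 989·1621
1 = −989·119111 + 31082·3790
1 = 31082·956678 − 249645·119111
So 119111·(-249645) ≡ 1 (mod 956678), and -249645 ≡ 707033 (mod 956678).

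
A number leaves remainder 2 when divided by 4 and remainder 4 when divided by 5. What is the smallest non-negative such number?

Write x = 2 + 4·k. Then 4·k ≡ 4 − 2 ≡ 2 (mod 5).
Need 4⁻¹ mod 5. Extended Euclid on (5, 4):
5 = 1*4 + 1
4 = 4*1 + 0
Back-substitute:
1 = 5 − 4
4⁻¹ ≡ 4 (mod 5), so k ≡ 4·2 ≡ 3 (mod 5).
x = 2 + 4·3 = 14.

14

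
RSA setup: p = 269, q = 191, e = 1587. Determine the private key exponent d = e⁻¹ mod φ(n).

φ(n) = (p−1)(q−1) = 268·190 = 50920.
Need d with 1587·d ≡ 1 (mod 50920). Apply the extended Euclidean algorithm:
50920 = 32×1587 + 136
1587 = 11×136 + 91
136 = 1×91 + 45
91 = 2×45 + 1
45 = 45×1 + 0
Back-substitute:
1 = 91 − 2·45
1 = −2·136 + 3·91
1 = 3·1587 − 35·136
1 = −35·50920 + 1123·1587
So 1587·1123 ≡ 1 (mod 50920), hence d = 1123.

1123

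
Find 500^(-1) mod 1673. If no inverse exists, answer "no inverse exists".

gcd(1673, 500) by repeated division:
1673 = 3*500 + 173
500 = 2*173 + 154
173 = 1*154 + 19
154 = 8*19 + 2
19 = 9*2 + 1
2 = 2*1 + 0
The gcd is 1. Working backward:
1 = 19 − 9·2
1 = −9·154 + 73·19
1 = 73·173 − 82·154
1 = −82·500 + 237·173
1 = 237·1673 − 793·500
Thus 500·(-793) ≡ 1 (mod 1673); reducing, -793 mod 1673 = 880.

880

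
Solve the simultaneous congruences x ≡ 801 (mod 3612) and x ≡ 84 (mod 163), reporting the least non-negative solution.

286149

Write x = 801 + 3612·k. Then 3612·k ≡ 84 − 801 ≡ 98 (mod 163).
Need 3612⁻¹ mod 163. Extended Euclid on (163, 26):
163 = 6×26 + 7
26 = 3×7 + 5
7 = 1×5 + 2
5 = 2×2 + 1
2 = 2×1 + 0
Back-substitute:
1 = 5 − 2·2
1 = −2·7 + 3·5
1 = 3·26 − 11·7
1 = −11·163 + 69·26
3612⁻¹ ≡ 69 (mod 163), so k ≡ 69·98 ≡ 79 (mod 163).
x = 801 + 3612·79 = 286149.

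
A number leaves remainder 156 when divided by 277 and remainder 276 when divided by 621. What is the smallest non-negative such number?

148074

Write x = 156 + 277·k. Then 277·k ≡ 276 − 156 ≡ 120 (mod 621).
Need 277⁻¹ mod 621. Extended Euclid on (621, 277):
621 = 2·277 + 67
277 = 4·67 + 9
67 = 7·9 + 4
9 = 2·4 + 1
4 = 4·1 + 0
Back-substitute:
1 = 9 − 2·4
1 = −2·67 + 15·9
1 = 15·277 − 62·67
1 = −62·621 + 139·277
277⁻¹ ≡ 139 (mod 621), so k ≡ 139·120 ≡ 534 (mod 621).
x = 156 + 277·534 = 148074.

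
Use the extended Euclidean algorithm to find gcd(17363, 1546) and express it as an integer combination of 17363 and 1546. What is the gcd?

1

Euclidean algorithm:
17363 = 11·1546 + 357
1546 = 4·357 + 118
357 = 3·118 + 3
118 = 39·3 + 1
3 = 3·1 + 0
gcd(17363, 1546) = 1.
Working backward:
1 = 118 − 39·3
1 = −39·357 + 118·118
1 = 118·1546 − 511·357
1 = −511·17363 + 5739·1546
So 1 = (-511)·17363 + (5739)·1546.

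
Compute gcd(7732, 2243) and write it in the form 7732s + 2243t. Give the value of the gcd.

1

Apply Euclid's algorithm to 7732 and 2243:
7732 = 3·2243 + 1003
2243 = 2·1003 + 237
1003 = 4·237 + 55
237 = 4·55 + 17
55 = 3·17 + 4
17 = 4·4 + 1
4 = 4·1 + 0
gcd(7732, 2243) = 1.
Back-substituting:
1 = 17 − 4·4
1 = −4·55 + 13·17
1 = 13·237 − 56·55
1 = −56·1003 + 237·237
1 = 237·2243 − 530·1003
1 = −530·7732 + 1827·2243
So 1 = (-530)·7732 + (1827)·2243.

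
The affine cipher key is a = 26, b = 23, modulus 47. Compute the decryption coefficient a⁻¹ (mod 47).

38

gcd(47, 26) by repeated division:
47 = 1·26 + 21
26 = 1·21 + 5
21 = 4·5 + 1
5 = 5·1 + 0
Since gcd(26, 47) = 1, back-substitute to write 1 as a combination:
1 = 21 − 4·5
1 = −4·26 + 5·21
1 = 5·47 − 9·26
Hence 26⁻¹ ≡ -9 ≡ 38 (mod 47).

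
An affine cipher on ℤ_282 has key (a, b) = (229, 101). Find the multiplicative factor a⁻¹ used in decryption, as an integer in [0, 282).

Run Euclid on (282, 229):
282 = 1·229 + 53
229 = 4·53 + 17
53 = 3·17 + 2
17 = 8·2 + 1
2 = 2·1 + 0
Since gcd(229, 282) = 1, back-substitute to write 1 as a combination:
1 = 17 − 8·2
1 = −8·53 + 25·17
1 = 25·229 − 108·53
1 = −108·282 + 133·229
So 229·133 ≡ 1 (mod 282).

133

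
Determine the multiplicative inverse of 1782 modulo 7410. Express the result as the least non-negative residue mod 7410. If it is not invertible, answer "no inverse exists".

no inverse exists

Euclidean algorithm on 7410, 1782:
7410 = 4×1782 + 282
1782 = 6×282 + 90
282 = 3×90 + 12
90 = 7×12 + 6
12 = 2×6 + 0
gcd(1782, 7410) = 6 ≠ 1, so 1782 has no multiplicative inverse modulo 7410.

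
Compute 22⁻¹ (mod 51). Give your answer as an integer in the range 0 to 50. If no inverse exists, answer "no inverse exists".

7

Apply the Euclidean algorithm to 51 and 22:
51 = 2×22 + 7
22 = 3×7 + 1
7 = 7×1 + 0
Since gcd(22, 51) = 1, back-substitute to write 1 as a combination:
1 = 22 − 3·7
1 = −3·51 + 7·22
So 22·7 ≡ 1 (mod 51).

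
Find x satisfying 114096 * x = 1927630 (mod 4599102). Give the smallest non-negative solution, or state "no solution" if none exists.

gcd(114096, 4599102):
4599102 = 40·114096 + 35262
114096 = 3·35262 + 8310
35262 = 4·8310 + 2022
8310 = 4·2022 + 222
2022 = 9·222 + 24
222 = 9·24 + 6
24 = 4·6 + 0
gcd = 6, but 6 ∤ 1927630, so the congruence has no solution.

no solution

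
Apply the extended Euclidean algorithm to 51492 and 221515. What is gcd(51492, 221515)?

Repeated division:
221515 = 4*51492 + 15547
51492 = 3*15547 + 4851
15547 = 3*4851 + 994
4851 = 4*994 + 875
994 = 1*875 + 119
875 = 7*119 + 42
119 = 2*42 + 35
42 = 1*35 + 7
35 = 5*7 + 0
gcd(51492, 221515) = 7.
Back-substituting:
7 = 42 − 35
7 = −119 + 3·42
7 = 3·875 − 22·119
7 = −22·994 + 25·875
7 = 25·4851 − 122·994
7 = −122·15547 + 391·4851
7 = 391·51492 − 1295·15547
7 = −1295·221515 + 5571·51492
So 7 = (-1295)·221515 + (5571)·51492.

7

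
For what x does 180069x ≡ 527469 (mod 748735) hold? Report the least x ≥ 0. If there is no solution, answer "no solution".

First find gcd(180069, 748735):
748735 = 4·180069 + 28459
180069 = 6·28459 + 9315
28459 = 3·9315 + 514
9315 = 18·514 + 63
514 = 8·63 + 10
63 = 6·10 + 3
10 = 3·3 + 1
3 = 3·1 + 0
gcd = 1, so a unique solution mod 748735 exists.
Back-substitute for the Bézout coefficients:
1 = 10 − 3·3
1 = −3·63 + 19·10
1 = 19·514 − 155·63
1 = −155·9315 + 2809·514
1 = 2809·28459 − 8582·9315
1 = −8582·180069 + 54301·28459
1 = 54301·748735 − 225786·180069
So 180069·(-225786) ≡ 1 (mod 748735), giving 180069⁻¹ ≡ 522949.
x ≡ 180069⁻¹·527469 ≡ 522949·527469 ≡ 170936 (mod 748735).

170936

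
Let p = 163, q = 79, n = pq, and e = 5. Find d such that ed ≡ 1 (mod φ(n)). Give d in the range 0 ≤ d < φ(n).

φ(n) = (p−1)(q−1) = 162·78 = 12636.
Need d with 5·d ≡ 1 (mod 12636). Apply the extended Euclidean algorithm:
12636 = 2527·5 + 1
5 = 5·1 + 0
Back-substitute:
1 = 12636 − 2527·5
So 5·(-2527) ≡ 1 (mod 12636), hence d ≡ -2527 ≡ 10109 (mod 12636).

10109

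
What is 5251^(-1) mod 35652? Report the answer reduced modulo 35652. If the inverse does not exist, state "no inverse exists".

27715

Apply the Euclidean algorithm to 35652 and 5251:
35652 = 6×5251 + 4146
5251 = 1×4146 + 1105
4146 = 3×1105 + 831
1105 = 1×831 + 274
831 = 3×274 + 9
274 = 30×9 + 4
9 = 2×4 + 1
4 = 4×1 + 0
gcd = 1, so the inverse exists. Back-substitute:
1 = 9 − 2·4
1 = −2·274 + 61·9
1 = 61·831 − 185·274
1 = −185·1105 + 246·831
1 = 246·4146 − 923·1105
1 = −923·5251 + 1169·4146
1 = 1169·35652 − 7937·5251
So 5251·(-7937) ≡ 1 (mod 35652), and -7937 ≡ 27715 (mod 35652).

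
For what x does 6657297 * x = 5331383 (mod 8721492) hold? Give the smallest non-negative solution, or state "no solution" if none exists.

no solution

gcd(6657297, 8721492):
8721492 = 1·6657297 + 2064195
6657297 = 3·2064195 + 464712
2064195 = 4·464712 + 205347
464712 = 2·205347 + 54018
205347 = 3·54018 + 43293
54018 = 1·43293 + 10725
43293 = 4·10725 + 393
10725 = 27·393 + 114
393 = 3·114 + 51
114 = 2·51 + 12
51 = 4·12 + 3
12 = 4·3 + 0
gcd = 3, but 3 ∤ 5331383, so the congruence has no solution.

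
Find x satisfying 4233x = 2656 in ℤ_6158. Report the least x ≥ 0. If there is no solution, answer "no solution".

3140

First find gcd(4233, 6158):
6158 = 1*4233 + 1925
4233 = 2*1925 + 383
1925 = 5*383 + 10
383 = 38*10 + 3
10 = 3*3 + 1
3 = 3*1 + 0
gcd = 1, so a unique solution mod 6158 exists.
Back-substitute for the Bézout coefficients:
1 = 10 − 3·3
1 = −3·383 + 115·10
1 = 115·1925 − 578·383
1 = −578·4233 + 1271·1925
1 = 1271·6158 − 1849·4233
So 4233·(-1849) ≡ 1 (mod 6158), giving 4233⁻¹ ≡ 4309.
x ≡ 4233⁻¹·2656 ≡ 4309·2656 ≡ 3140 (mod 6158).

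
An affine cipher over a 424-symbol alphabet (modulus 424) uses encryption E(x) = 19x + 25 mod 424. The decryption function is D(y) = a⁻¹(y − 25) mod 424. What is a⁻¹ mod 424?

gcd(424, 19) by repeated division:
424 = 22*19 + 6
19 = 3*6 + 1
6 = 6*1 + 0
The gcd is 1. Working backward:
1 = 19 − 3·6
1 = −3·424 + 67·19
So 19·67 ≡ 1 (mod 424).

67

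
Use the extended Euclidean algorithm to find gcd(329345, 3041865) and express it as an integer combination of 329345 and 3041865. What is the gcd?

Euclidean algorithm:
3041865 = 9·329345 + 77760
329345 = 4·77760 + 18305
77760 = 4·18305 + 4540
18305 = 4·4540 + 145
4540 = 31·145 + 45
145 = 3·45 + 10
45 = 4·10 + 5
10 = 2·5 + 0
gcd(329345, 3041865) = 5.
Working backward:
5 = 45 − 4·10
5 = −4·145 + 13·45
5 = 13·4540 − 407·145
5 = −407·18305 + 1641·4540
5 = 1641·77760 − 6971·18305
5 = −6971·329345 + 29525·77760
5 = 29525·3041865 − 272696·329345
So 5 = (29525)·3041865 + (-272696)·329345.

5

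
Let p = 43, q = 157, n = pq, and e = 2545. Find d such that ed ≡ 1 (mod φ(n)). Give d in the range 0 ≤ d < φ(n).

121

φ(n) = (p−1)(q−1) = 42·156 = 6552.
Need d with 2545·d ≡ 1 (mod 6552). Apply the extended Euclidean algorithm:
6552 = 2*2545 + 1462
2545 = 1*1462 + 1083
1462 = 1*1083 + 379
1083 = 2*379 + 325
379 = 1*325 + 54
325 = 6*54 + 1
54 = 54*1 + 0
Back-substitute:
1 = 325 − 6·54
1 = −6·379 + 7·325
1 = 7·1083 − 20·379
1 = −20·1462 + 27·1083
1 = 27·2545 − 47·1462
1 = −47·6552 + 121·2545
So 2545·121 ≡ 1 (mod 6552), hence d = 121.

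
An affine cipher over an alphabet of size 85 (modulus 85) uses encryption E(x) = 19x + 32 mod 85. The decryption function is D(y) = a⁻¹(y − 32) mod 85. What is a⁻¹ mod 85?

Extended Euclidean algorithm:
85 = 4·19 + 9
19 = 2·9 + 1
9 = 9·1 + 0
Since gcd(19, 85) = 1, back-substitute to write 1 as a combination:
1 = 19 − 2·9
1 = −2·85 + 9·19
So 19·9 ≡ 1 (mod 85).

9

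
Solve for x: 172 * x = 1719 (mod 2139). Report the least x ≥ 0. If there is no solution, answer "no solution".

495

First find gcd(172, 2139):
2139 = 12×172 + 75
172 = 2×75 + 22
75 = 3×22 + 9
22 = 2×9 + 4
9 = 2×4 + 1
4 = 4×1 + 0
gcd = 1, so a unique solution mod 2139 exists.
Back-substitute for the Bézout coefficients:
1 = 9 − 2·4
1 = −2·22 + 5·9
1 = 5·75 − 17·22
1 = −17·172 + 39·75
1 = 39·2139 − 485·172
So 172·(-485) ≡ 1 (mod 2139), giving 172⁻¹ ≡ 1654.
x ≡ 172⁻¹·1719 ≡ 1654·1719 ≡ 495 (mod 2139).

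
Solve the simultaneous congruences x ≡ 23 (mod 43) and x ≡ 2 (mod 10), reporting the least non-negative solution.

152

Write x = 23 + 43·k. Then 43·k ≡ 2 − 23 ≡ 9 (mod 10).
Need 43⁻¹ mod 10. Extended Euclid on (10, 3):
10 = 3×3 + 1
3 = 3×1 + 0
Back-substitute:
1 = 10 − 3·3
43⁻¹ ≡ 7 (mod 10), so k ≡ 7·9 ≡ 3 (mod 10).
x = 23 + 43·3 = 152.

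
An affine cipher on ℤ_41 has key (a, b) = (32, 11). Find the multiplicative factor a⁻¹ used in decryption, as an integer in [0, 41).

Extended Euclidean algorithm:
41 = 1·32 + 9
32 = 3·9 + 5
9 = 1·5 + 4
5 = 1·4 + 1
4 = 4·1 + 0
Since gcd(32, 41) = 1, back-substitute to write 1 as a combination:
1 = 5 − 4
1 = −9 + 2·5
1 = 2·32 − 7·9
1 = −7·41 + 9·32
So 32·9 ≡ 1 (mod 41).

9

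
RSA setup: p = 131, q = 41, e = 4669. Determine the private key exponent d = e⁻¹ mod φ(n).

3829

φ(n) = (p−1)(q−1) = 130·40 = 5200.
Need d with 4669·d ≡ 1 (mod 5200). Apply the extended Euclidean algorithm:
5200 = 1×4669 + 531
4669 = 8×531 + 421
531 = 1×421 + 110
421 = 3×110 + 91
110 = 1×91 + 19
91 = 4×19 + 15
19 = 1×15 + 4
15 = 3×4 + 3
4 = 1×3 + 1
3 = 3×1 + 0
Back-substitute:
1 = 4 − 3
1 = −15 + 4·4
1 = 4·19 − 5·15
1 = −5·91 + 24·19
1 = 24·110 − 29·91
1 = −29·421 + 111·110
1 = 111·531 − 140·421
1 = −140·4669 + 1231·531
1 = 1231·5200 − 1371·4669
So 4669·(-1371) ≡ 1 (mod 5200), hence d ≡ -1371 ≡ 3829 (mod 5200).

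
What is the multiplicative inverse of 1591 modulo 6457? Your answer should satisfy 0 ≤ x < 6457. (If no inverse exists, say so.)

gcd(6457, 1591) by repeated division:
6457 = 4*1591 + 93
1591 = 17*93 + 10
93 = 9*10 + 3
10 = 3*3 + 1
3 = 3*1 + 0
The gcd is 1. Working backward:
1 = 10 − 3·3
1 = −3·93 + 28·10
1 = 28·1591 − 479·93
1 = −479·6457 + 1944·1591
So 1591·1944 ≡ 1 (mod 6457).

1944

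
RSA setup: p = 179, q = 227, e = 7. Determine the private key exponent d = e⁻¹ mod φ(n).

φ(n) = (p−1)(q−1) = 178·226 = 40228.
Need d with 7·d ≡ 1 (mod 40228). Apply the extended Euclidean algorithm:
40228 = 5746*7 + 6
7 = 1*6 + 1
6 = 6*1 + 0
Back-substitute:
1 = 7 − 6
1 = −40228 + 5747·7
So 7·5747 ≡ 1 (mod 40228), hence d = 5747.

5747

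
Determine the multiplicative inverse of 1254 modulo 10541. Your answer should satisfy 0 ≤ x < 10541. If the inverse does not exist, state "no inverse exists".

2278

Extended Euclidean algorithm:
10541 = 8*1254 + 509
1254 = 2*509 + 236
509 = 2*236 + 37
236 = 6*37 + 14
37 = 2*14 + 9
14 = 1*9 + 5
9 = 1*5 + 4
5 = 1*4 + 1
4 = 4*1 + 0
gcd = 1, so the inverse exists. Back-substitute:
1 = 5 − 4
1 = −9 + 2·5
1 = 2·14 − 3·9
1 = −3·37 + 8·14
1 = 8·236 − 51·37
1 = −51·509 + 110·236
1 = 110·1254 − 271·509
1 = −271·10541 + 2278·1254
So 1254·2278 ≡ 1 (mod 10541).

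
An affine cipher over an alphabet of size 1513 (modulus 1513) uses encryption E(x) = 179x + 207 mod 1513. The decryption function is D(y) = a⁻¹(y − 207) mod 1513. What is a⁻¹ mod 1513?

Extended Euclidean algorithm:
1513 = 8·179 + 81
179 = 2·81 + 17
81 = 4·17 + 13
17 = 1·13 + 4
13 = 3·4 + 1
4 = 4·1 + 0
gcd = 1, so the inverse exists. Back-substitute:
1 = 13 − 3·4
1 = −3·17 + 4·13
1 = 4·81 − 19·17
1 = −19·179 + 42·81
1 = 42·1513 − 355·179
Thus 179·(-355) ≡ 1 (mod 1513); reducing, -355 mod 1513 = 1158.

1158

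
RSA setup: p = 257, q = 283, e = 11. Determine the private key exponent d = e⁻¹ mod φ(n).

φ(n) = (p−1)(q−1) = 256·282 = 72192.
Need d with 11·d ≡ 1 (mod 72192). Apply the extended Euclidean algorithm:
72192 = 6562*11 + 10
11 = 1*10 + 1
10 = 10*1 + 0
Back-substitute:
1 = 11 − 10
1 = −72192 + 6563·11
So 11·6563 ≡ 1 (mod 72192), hence d = 6563.

6563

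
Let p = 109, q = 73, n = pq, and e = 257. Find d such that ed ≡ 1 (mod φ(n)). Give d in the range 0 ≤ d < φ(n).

φ(n) = (p−1)(q−1) = 108·72 = 7776.
Need d with 257·d ≡ 1 (mod 7776). Apply the extended Euclidean algorithm:
7776 = 30·257 + 66
257 = 3·66 + 59
66 = 1·59 + 7
59 = 8·7 + 3
7 = 2·3 + 1
3 = 3·1 + 0
Back-substitute:
1 = 7 − 2·3
1 = −2·59 + 17·7
1 = 17·66 − 19·59
1 = −19·257 + 74·66
1 = 74·7776 − 2239·257
So 257·(-2239) ≡ 1 (mod 7776), hence d ≡ -2239 ≡ 5537 (mod 7776).

5537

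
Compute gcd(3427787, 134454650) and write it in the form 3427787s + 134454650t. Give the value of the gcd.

11

Repeated division:
134454650 = 39·3427787 + 770957
3427787 = 4·770957 + 343959
770957 = 2·343959 + 83039
343959 = 4·83039 + 11803
83039 = 7·11803 + 418
11803 = 28·418 + 99
418 = 4·99 + 22
99 = 4·22 + 11
22 = 2·11 + 0
gcd(3427787, 134454650) = 11.
Back-substituting:
11 = 99 − 4·22
11 = −4·418 + 17·99
11 = 17·11803 − 480·418
11 = −480·83039 + 3377·11803
11 = 3377·343959 − 13988·83039
11 = −13988·770957 + 31353·343959
11 = 31353·3427787 − 139400·770957
11 = −139400·134454650 + 5467953·3427787
So 11 = (-139400)·134454650 + (5467953)·3427787.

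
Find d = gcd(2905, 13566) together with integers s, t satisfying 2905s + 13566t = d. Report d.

Euclidean algorithm:
13566 = 4*2905 + 1946
2905 = 1*1946 + 959
1946 = 2*959 + 28
959 = 34*28 + 7
28 = 4*7 + 0
gcd(2905, 13566) = 7.
Back-substituting:
7 = 959 − 34·28
7 = −34·1946 + 69·959
7 = 69·2905 − 103·1946
7 = −103·13566 + 481·2905
So 7 = (-103)·13566 + (481)·2905.

7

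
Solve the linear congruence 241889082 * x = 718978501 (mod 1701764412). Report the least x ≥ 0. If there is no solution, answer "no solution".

no solution

gcd(241889082, 1701764412):
1701764412 = 7×241889082 + 8540838
241889082 = 28×8540838 + 2745618
8540838 = 3×2745618 + 303984
2745618 = 9×303984 + 9762
303984 = 31×9762 + 1362
9762 = 7×1362 + 228
1362 = 5×228 + 222
228 = 1×222 + 6
222 = 37×6 + 0
gcd = 6, but 6 ∤ 718978501, so the congruence has no solution.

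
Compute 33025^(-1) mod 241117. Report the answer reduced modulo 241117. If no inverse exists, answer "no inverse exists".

233429

Apply the Euclidean algorithm to 241117 and 33025:
241117 = 7*33025 + 9942
33025 = 3*9942 + 3199
9942 = 3*3199 + 345
3199 = 9*345 + 94
345 = 3*94 + 63
94 = 1*63 + 31
63 = 2*31 + 1
31 = 31*1 + 0
Since gcd(33025, 241117) = 1, back-substitute to write 1 as a combination:
1 = 63 − 2·31
1 = −2·94 + 3·63
1 = 3·345 − 11·94
1 = −11·3199 + 102·345
1 = 102·9942 − 317·3199
1 = −317·33025 + 1053·9942
1 = 1053·241117 − 7688·33025
Hence 33025⁻¹ ≡ -7688 ≡ 233429 (mod 241117).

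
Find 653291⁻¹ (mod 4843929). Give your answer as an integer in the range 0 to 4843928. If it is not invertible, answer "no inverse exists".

3882893

Run Euclid on (4843929, 653291):
4843929 = 7·653291 + 270892
653291 = 2·270892 + 111507
270892 = 2·111507 + 47878
111507 = 2·47878 + 15751
47878 = 3·15751 + 625
15751 = 25·625 + 126
625 = 4·126 + 121
126 = 1·121 + 5
121 = 24·5 + 1
5 = 5·1 + 0
gcd = 1, so the inverse exists. Back-substitute:
1 = 121 − 24·5
1 = −24·126 + 25·121
1 = 25·625 − 124·126
1 = −124·15751 + 3125·625
1 = 3125·47878 − 9499·15751
1 = −9499·111507 + 22123·47878
1 = 22123·270892 − 53745·111507
1 = −53745·653291 + 129613·270892
1 = 129613·4843929 − 961036·653291
Thus 653291·(-961036) ≡ 1 (mod 4843929); reducing, -961036 mod 4843929 = 3882893.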